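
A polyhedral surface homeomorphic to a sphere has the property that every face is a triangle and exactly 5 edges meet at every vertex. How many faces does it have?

Each face has 3 edges and each edge borders two faces, so 2E = 3F.
Each vertex has degree 5, so 5V = 2E and hence V = 3F/5.
Euler: V − E + F = 2 ⇒ (3F/5) − (3F/2) + F = 2.
Multiply by 10: (6 − 15 + 10)F = 20, i.e. 1F = 20.
So F = 20, E = 3·20/2 = 30, V = 3·20/5 = 12.

20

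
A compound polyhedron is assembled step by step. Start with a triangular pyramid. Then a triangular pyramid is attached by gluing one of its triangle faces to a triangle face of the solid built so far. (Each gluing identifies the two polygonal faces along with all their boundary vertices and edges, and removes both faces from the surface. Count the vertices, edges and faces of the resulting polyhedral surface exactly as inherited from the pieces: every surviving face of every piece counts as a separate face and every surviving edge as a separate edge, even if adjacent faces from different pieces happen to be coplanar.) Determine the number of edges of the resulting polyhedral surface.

A triangular pyramid: V=4, E=6, F=4.
Attach a triangular pyramid (V=4, E=6, F=4) along a 3-gon: merge 3 vertices and 3 edges, delete both glued faces → V=5, E=9, F=6.
Check: V − E + F = 5 − 9 + 6 = 2.

9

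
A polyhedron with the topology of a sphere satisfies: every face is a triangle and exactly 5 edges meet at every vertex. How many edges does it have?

30

Each face has 3 edges and each edge borders two faces, so 2E = 3F.
Each vertex has degree 5, so 5V = 2E and hence V = 3F/5.
Euler: V − E + F = 2 ⇒ (3F/5) − (3F/2) + F = 2.
Multiply by 10: (6 − 15 + 10)F = 20, i.e. 1F = 20.
So F = 20, E = 3·20/2 = 30, V = 3·20/5 = 12.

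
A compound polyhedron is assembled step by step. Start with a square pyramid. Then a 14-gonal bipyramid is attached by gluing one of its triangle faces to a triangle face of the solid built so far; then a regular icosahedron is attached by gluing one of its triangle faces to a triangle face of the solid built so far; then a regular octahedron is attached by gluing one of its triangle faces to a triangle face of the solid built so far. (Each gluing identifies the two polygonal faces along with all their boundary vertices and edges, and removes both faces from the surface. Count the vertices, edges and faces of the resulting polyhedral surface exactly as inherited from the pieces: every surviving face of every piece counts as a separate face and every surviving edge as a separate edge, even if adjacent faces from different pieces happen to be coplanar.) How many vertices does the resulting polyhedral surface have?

30

A square pyramid: V=5, E=8, F=5.
Attach a 14-gonal bipyramid (V=16, E=42, F=28) along a 3-gon: merge 3 vertices and 3 edges, delete both glued faces → V=18, E=47, F=31.
Attach a regular icosahedron (V=12, E=30, F=20) along a 3-gon: merge 3 vertices and 3 edges, delete both glued faces → V=27, E=74, F=49.
Attach a regular octahedron (V=6, E=12, F=8) along a 3-gon: merge 3 vertices and 3 edges, delete both glued faces → V=30, E=83, F=55.
Check: V − E + F = 30 − 83 + 55 = 2.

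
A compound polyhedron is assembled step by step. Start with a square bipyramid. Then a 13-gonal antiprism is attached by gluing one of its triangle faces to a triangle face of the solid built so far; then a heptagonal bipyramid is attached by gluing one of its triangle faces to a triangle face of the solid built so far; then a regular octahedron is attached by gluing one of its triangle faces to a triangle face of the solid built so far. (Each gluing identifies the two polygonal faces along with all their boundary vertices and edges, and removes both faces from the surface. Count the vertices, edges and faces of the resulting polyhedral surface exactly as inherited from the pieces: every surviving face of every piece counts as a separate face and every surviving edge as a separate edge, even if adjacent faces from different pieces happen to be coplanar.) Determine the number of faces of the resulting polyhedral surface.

52

A square bipyramid: V=6, E=12, F=8.
Attach a 13-gonal antiprism (V=26, E=52, F=28) along a 3-gon: merge 3 vertices and 3 edges, delete both glued faces → V=29, E=61, F=34.
Attach a heptagonal bipyramid (V=9, E=21, F=14) along a 3-gon: merge 3 vertices and 3 edges, delete both glued faces → V=35, E=79, F=46.
Attach a regular octahedron (V=6, E=12, F=8) along a 3-gon: merge 3 vertices and 3 edges, delete both glued faces → V=38, E=88, F=52.
Check: V − E + F = 38 − 88 + 52 = 2.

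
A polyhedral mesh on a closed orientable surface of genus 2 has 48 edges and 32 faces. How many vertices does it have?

For a closed orientable surface of genus 2, χ = 2 − 2·2 = -2.
V = -2 + E − F = -2 + 48 − 32 = 14.

14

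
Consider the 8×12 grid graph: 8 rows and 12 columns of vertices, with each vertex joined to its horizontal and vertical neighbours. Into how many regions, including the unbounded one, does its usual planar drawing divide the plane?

The grid has V = 8·12 = 96 vertices and E = 8·11 + 12·7 = 172 edges.
F = 2 − V + E = 2 − 96 + 172 = 78.

78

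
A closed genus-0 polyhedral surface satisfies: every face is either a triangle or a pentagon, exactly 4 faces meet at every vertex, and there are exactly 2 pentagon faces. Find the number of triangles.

10

Let x be the number of triangles; then F = 2 + x.
Edge–face incidences: 2E = 5·2 + 3·x = 10 + 3x.
Every vertex has degree 4, so 4V = 2E.
Euler: V − E + F = 2 ⇒ (2E)/4 − E + (2 + x) = 2.
Multiply by 8: 2·(2E) − 4·(2E) + 8·(2 + x) = 16, i.e. 16 + 8x − 2·(10 + 3x) = 16.
Collecting terms: 2x − 4 = 16, so 2x = 20, so x = 10.
Then 2E = 10 + 3·10 = 40, so E = 20, V = 2E/4 = 10, F = 2 + 10 = 12.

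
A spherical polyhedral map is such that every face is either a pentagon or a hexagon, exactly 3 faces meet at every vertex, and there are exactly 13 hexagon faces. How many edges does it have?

Let x be the number of pentagons; then F = 13 + x.
Edge–face incidences: 2E = 6·13 + 5·x = 78 + 5x.
Every vertex has degree 3, so 3V = 2E.
Euler: V − E + F = 2 ⇒ (2E)/3 − E + (13 + x) = 2.
Multiply by 6: 2·(2E) − 3·(2E) + 6·(13 + x) = 12, i.e. 78 + 6x − (78 + 5x) = 12.
Collecting terms: x = 12.
Then 2E = 78 + 5·12 = 138, so E = 69, V = 2E/3 = 46, F = 13 + 12 = 25.

69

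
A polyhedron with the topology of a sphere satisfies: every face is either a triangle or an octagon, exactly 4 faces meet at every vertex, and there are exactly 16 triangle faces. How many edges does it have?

Let x be the number of octagons; then F = 16 + x.
Edge–face incidences: 2E = 3·16 + 8·x = 48 + 8x.
Every vertex has degree 4, so 4V = 2E.
Euler: V − E + F = 2 ⇒ (2E)/4 − E + (16 + x) = 2.
Multiply by 8: 2·(2E) − 4·(2E) + 8·(16 + x) = 16, i.e. 128 + 8x − 2·(48 + 8x) = 16.
Collecting terms: −8x + 32 = 16, so −8x = −16, so x = 2.
Then 2E = 48 + 8·2 = 64, so E = 32, V = 2E/4 = 16, F = 16 + 2 = 18.

32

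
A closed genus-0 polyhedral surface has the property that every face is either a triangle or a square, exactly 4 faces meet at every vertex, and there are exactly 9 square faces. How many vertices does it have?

Let x be the number of triangles; then F = 9 + x.
Edge–face incidences: 2E = 4·9 + 3·x = 36 + 3x.
Every vertex has degree 4, so 4V = 2E.
Euler: V − E + F = 2 ⇒ (2E)/4 − E + (9 + x) = 2.
Multiply by 8: 2·(2E) − 4·(2E) + 8·(9 + x) = 16, i.e. 72 + 8x − 2·(36 + 3x) = 16.
Collecting terms: 2x = 16, so x = 8.
Then 2E = 36 + 3·8 = 60, so E = 30, V = 2E/4 = 15, F = 9 + 8 = 17.

15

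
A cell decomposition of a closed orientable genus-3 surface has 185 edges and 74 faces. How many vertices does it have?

107

For a closed orientable surface of genus 3, χ = 2 − 2·3 = -4.
V = -4 + E − F = -4 + 185 − 74 = 107.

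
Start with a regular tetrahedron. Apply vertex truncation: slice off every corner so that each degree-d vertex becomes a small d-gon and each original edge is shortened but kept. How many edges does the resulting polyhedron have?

18

The base solid has V = 4, E = 6, F = 4.
Truncation replaces each original edge-end by a new vertex, so V′ = 2E = 12.
Each original edge survives, and each old vertex of degree d contributes d new edges; summing degrees gives Σd = 2E, so E′ = E + 2E = 3E = 18.
Each original face survives and each original vertex becomes one new face: F′ = F + V = 8.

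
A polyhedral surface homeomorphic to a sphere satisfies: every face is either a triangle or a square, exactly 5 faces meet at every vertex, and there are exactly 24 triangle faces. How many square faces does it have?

2

Let x be the number of squares; then F = 24 + x.
Edge–face incidences: 2E = 3·24 + 4·x = 72 + 4x.
Every vertex has degree 5, so 5V = 2E.
Euler: V − E + F = 2 ⇒ (2E)/5 − E + (24 + x) = 2.
Multiply by 10: 2·(2E) − 5·(2E) + 10·(24 + x) = 20, i.e. 240 + 10x − 3·(72 + 4x) = 20.
Collecting terms: −2x + 24 = 20, so −2x = −4, so x = 2.
Then 2E = 72 + 4·2 = 80, so E = 40, V = 2E/5 = 16, F = 24 + 2 = 26.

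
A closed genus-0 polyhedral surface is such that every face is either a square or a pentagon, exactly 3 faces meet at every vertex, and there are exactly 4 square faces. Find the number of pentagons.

Let x be the number of pentagons; then F = 4 + x.
Edge–face incidences: 2E = 4·4 + 5·x = 16 + 5x.
Every vertex has degree 3, so 3V = 2E.
Euler: V − E + F = 2 ⇒ (2E)/3 − E + (4 + x) = 2.
Multiply by 6: 2·(2E) − 3·(2E) + 6·(4 + x) = 12, i.e. 24 + 6x − (16 + 5x) = 12.
Collecting terms: x + 8 = 12, so x = 4.
Then 2E = 16 + 5·4 = 36, so E = 18, V = 2E/3 = 12, F = 4 + 4 = 8.

4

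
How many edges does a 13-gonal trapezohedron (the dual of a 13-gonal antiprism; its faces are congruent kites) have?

52

The n-trapezohedron (dual of the n-antiprism) has V = 2·13 + 2 = 28, E = 4·13 = 52, F = 2·13 = 26.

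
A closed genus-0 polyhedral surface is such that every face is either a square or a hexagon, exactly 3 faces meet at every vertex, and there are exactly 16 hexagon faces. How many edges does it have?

60

Let x be the number of squares; then F = 16 + x.
Edge–face incidences: 2E = 6·16 + 4·x = 96 + 4x.
Every vertex has degree 3, so 3V = 2E.
Euler: V − E + F = 2 ⇒ (2E)/3 − E + (16 + x) = 2.
Multiply by 6: 2·(2E) − 3·(2E) + 6·(16 + x) = 12, i.e. 96 + 6x − (96 + 4x) = 12.
Collecting terms: 2x = 12, so x = 6.
Then 2E = 96 + 4·6 = 120, so E = 60, V = 2E/3 = 40, F = 16 + 6 = 22.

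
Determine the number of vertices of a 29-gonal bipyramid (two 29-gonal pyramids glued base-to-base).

31

A bipyramid over an n-gon has 2n triangular faces and n + 2 vertices: V = 29 + 2 = 31, E = 3·29 = 87, F = 2·29 = 58.
Check: V − E + F = 31 − 87 + 58 = 2.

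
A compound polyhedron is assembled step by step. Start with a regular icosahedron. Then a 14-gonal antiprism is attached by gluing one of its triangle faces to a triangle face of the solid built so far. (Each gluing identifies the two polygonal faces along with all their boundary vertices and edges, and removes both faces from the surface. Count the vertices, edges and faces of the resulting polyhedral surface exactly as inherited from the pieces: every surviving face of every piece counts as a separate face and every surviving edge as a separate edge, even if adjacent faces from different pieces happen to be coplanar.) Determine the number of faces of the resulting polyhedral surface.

A regular icosahedron: V=12, E=30, F=20.
Attach a 14-gonal antiprism (V=28, E=56, F=30) along a 3-gon: merge 3 vertices and 3 edges, delete both glued faces → V=37, E=83, F=48.
Check: V − E + F = 37 − 83 + 48 = 2.

48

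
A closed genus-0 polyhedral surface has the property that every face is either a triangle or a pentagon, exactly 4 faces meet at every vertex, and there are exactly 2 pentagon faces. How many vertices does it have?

Let x be the number of triangles; then F = 2 + x.
Edge–face incidences: 2E = 5·2 + 3·x = 10 + 3x.
Every vertex has degree 4, so 4V = 2E.
Euler: V − E + F = 2 ⇒ (2E)/4 − E + (2 + x) = 2.
Multiply by 8: 2·(2E) − 4·(2E) + 8·(2 + x) = 16, i.e. 16 + 8x − 2·(10 + 3x) = 16.
Collecting terms: 2x − 4 = 16, so 2x = 20, so x = 10.
Then 2E = 10 + 3·10 = 40, so E = 20, V = 2E/4 = 10, F = 2 + 10 = 12.

10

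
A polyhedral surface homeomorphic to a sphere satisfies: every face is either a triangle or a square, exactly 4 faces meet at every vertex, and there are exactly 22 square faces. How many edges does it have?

56

Let x be the number of triangles; then F = 22 + x.
Edge–face incidences: 2E = 4·22 + 3·x = 88 + 3x.
Every vertex has degree 4, so 4V = 2E.
Euler: V − E + F = 2 ⇒ (2E)/4 − E + (22 + x) = 2.
Multiply by 8: 2·(2E) − 4·(2E) + 8·(22 + x) = 16, i.e. 176 + 8x − 2·(88 + 3x) = 16.
Collecting terms: 2x = 16, so x = 8.
Then 2E = 88 + 3·8 = 112, so E = 56, V = 2E/4 = 28, F = 22 + 8 = 30.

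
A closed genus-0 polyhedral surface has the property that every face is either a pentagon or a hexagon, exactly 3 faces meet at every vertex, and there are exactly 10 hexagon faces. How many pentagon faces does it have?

Let x be the number of pentagons; then F = 10 + x.
Edge–face incidences: 2E = 6·10 + 5·x = 60 + 5x.
Every vertex has degree 3, so 3V = 2E.
Euler: V − E + F = 2 ⇒ (2E)/3 − E + (10 + x) = 2.
Multiply by 6: 2·(2E) − 3·(2E) + 6·(10 + x) = 12, i.e. 60 + 6x − (60 + 5x) = 12.
Collecting terms: x = 12.
Then 2E = 60 + 5·12 = 120, so E = 60, V = 2E/3 = 40, F = 10 + 12 = 22.

12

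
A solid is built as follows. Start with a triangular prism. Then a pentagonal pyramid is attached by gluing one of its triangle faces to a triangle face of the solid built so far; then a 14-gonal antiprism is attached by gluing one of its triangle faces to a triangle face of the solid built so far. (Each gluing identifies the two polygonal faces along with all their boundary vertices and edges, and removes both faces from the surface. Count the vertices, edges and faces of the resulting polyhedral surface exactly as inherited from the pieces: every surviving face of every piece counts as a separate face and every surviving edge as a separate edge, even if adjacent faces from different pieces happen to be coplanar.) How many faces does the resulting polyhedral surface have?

A triangular prism: V=6, E=9, F=5.
Attach a pentagonal pyramid (V=6, E=10, F=6) along a 3-gon: merge 3 vertices and 3 edges, delete both glued faces → V=9, E=16, F=9.
Attach a 14-gonal antiprism (V=28, E=56, F=30) along a 3-gon: merge 3 vertices and 3 edges, delete both glued faces → V=34, E=69, F=37.
Check: V − E + F = 34 − 69 + 37 = 2.

37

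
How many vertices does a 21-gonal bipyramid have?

A bipyramid over an n-gon has 2n triangular faces and n + 2 vertices: V = 21 + 2 = 23, E = 3·21 = 63, F = 2·21 = 42.

23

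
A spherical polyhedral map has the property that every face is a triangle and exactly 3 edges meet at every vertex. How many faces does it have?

Each face has 3 edges and each edge borders two faces, so 2E = 3F.
Each vertex has degree 3, so 3V = 2E and hence V = 3F/3.
Euler: V − E + F = 2 ⇒ (3F/3) − (3F/2) + F = 2.
Multiply by 6: (6 − 9 + 6)F = 12, i.e. 3F = 12.
So F = 4, E = 3·4/2 = 6, V = 3·4/3 = 4.

4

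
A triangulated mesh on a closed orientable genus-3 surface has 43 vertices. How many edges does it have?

χ = 2 − 2·3 = -4, and every face is a triangle so 3F = 2E.
V − E + F = -4 with E = 3F/2 gives 43 − (3/2 − 1)·F = -4, so F = 94 and E = 141.

141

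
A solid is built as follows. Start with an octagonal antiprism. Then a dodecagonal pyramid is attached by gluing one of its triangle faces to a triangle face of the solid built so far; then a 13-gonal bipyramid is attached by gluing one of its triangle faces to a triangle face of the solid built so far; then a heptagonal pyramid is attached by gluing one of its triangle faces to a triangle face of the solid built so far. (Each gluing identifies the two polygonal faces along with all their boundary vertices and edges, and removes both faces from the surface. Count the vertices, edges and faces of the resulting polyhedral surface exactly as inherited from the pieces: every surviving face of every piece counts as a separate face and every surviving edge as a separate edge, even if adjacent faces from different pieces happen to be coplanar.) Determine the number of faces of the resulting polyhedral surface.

An octagonal antiprism: V=16, E=32, F=18.
Attach a dodecagonal pyramid (V=13, E=24, F=13) along a 3-gon: merge 3 vertices and 3 edges, delete both glued faces → V=26, E=53, F=29.
Attach a 13-gonal bipyramid (V=15, E=39, F=26) along a 3-gon: merge 3 vertices and 3 edges, delete both glued faces → V=38, E=89, F=53.
Attach a heptagonal pyramid (V=8, E=14, F=8) along a 3-gon: merge 3 vertices and 3 edges, delete both glued faces → V=43, E=100, F=59.
Check: V − E + F = 43 − 100 + 59 = 2.

59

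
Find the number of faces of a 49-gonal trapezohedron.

98

The n-trapezohedron (dual of the n-antiprism) has V = 2·49 + 2 = 100, E = 4·49 = 196, F = 2·49 = 98.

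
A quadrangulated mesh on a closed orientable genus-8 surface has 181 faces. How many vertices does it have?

167

χ = 2 − 2·8 = -14, and every face is a square so 4F = 2E.
E = 4·181/2 = 362. Then V = -14 + E − F = -14 + 362 − 181 = 167.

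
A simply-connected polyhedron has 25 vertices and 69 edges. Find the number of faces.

Here V − E + F = 2.
F = 2 − V + E = 2 − 25 + 69 = 46.

46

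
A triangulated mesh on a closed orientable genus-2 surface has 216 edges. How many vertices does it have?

70

χ = 2 − 2·2 = -2, and every face is a triangle so 3F = 2E.
F = 2E/3 = 144. Then V = -2 + E − F = -2 + 216 − 144 = 70.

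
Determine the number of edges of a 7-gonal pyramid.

A pyramid on an n-gon base has one n-gon and n triangles: V = 7 + 1 = 8, E = 2·7 = 14, F = 7 + 1 = 8.

14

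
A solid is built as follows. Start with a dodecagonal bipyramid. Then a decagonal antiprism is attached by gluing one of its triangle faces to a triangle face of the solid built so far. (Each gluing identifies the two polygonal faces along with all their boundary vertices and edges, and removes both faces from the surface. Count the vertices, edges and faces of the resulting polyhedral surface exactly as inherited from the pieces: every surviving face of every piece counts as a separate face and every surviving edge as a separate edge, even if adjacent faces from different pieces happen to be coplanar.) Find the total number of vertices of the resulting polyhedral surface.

31

A dodecagonal bipyramid: V=14, E=36, F=24.
Attach a decagonal antiprism (V=20, E=40, F=22) along a 3-gon: merge 3 vertices and 3 edges, delete both glued faces → V=31, E=73, F=44.
Check: V − E + F = 31 − 73 + 44 = 2.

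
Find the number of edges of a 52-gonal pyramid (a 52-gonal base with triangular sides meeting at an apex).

A pyramid on an n-gon base has one n-gon and n triangles: V = 52 + 1 = 53, E = 2·52 = 104, F = 52 + 1 = 53.

104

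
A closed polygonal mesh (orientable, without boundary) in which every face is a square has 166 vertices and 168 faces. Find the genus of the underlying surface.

2

Every face is a square, so 2E = 4·168 = 672, giving E = 336.
χ = V − E + F = 166 − 336 + 168 = -2.
For a closed orientable surface χ = 2 − 2g, so g = (2 − (-2))/2 = 2.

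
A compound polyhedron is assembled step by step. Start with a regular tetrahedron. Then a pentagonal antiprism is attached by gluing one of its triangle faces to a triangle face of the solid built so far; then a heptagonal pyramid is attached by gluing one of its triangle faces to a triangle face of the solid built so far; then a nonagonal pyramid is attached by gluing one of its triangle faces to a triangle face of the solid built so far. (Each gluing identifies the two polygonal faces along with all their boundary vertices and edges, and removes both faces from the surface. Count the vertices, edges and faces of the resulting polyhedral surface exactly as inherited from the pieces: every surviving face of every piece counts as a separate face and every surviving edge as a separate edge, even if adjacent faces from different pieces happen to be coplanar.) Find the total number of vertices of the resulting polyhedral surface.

A regular tetrahedron: V=4, E=6, F=4.
Attach a pentagonal antiprism (V=10, E=20, F=12) along a 3-gon: merge 3 vertices and 3 edges, delete both glued faces → V=11, E=23, F=14.
Attach a heptagonal pyramid (V=8, E=14, F=8) along a 3-gon: merge 3 vertices and 3 edges, delete both glued faces → V=16, E=34, F=20.
Attach a nonagonal pyramid (V=10, E=18, F=10) along a 3-gon: merge 3 vertices and 3 edges, delete both glued faces → V=23, E=49, F=28.
Check: V − E + F = 23 − 49 + 28 = 2.

23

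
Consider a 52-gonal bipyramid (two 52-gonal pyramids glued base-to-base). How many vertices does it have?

A bipyramid over an n-gon has 2n triangular faces and n + 2 vertices: V = 52 + 2 = 54, E = 3·52 = 156, F = 2·52 = 104.
Check: V − E + F = 54 − 156 + 104 = 2.

54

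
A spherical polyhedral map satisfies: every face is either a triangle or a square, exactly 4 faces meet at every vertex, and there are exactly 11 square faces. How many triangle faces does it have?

8

Let x be the number of triangles; then F = 11 + x.
Edge–face incidences: 2E = 4·11 + 3·x = 44 + 3x.
Every vertex has degree 4, so 4V = 2E.
Euler: V − E + F = 2 ⇒ (2E)/4 − E + (11 + x) = 2.
Multiply by 8: 2·(2E) − 4·(2E) + 8·(11 + x) = 16, i.e. 88 + 8x − 2·(44 + 3x) = 16.
Collecting terms: 2x = 16, so x = 8.
Then 2E = 44 + 3·8 = 68, so E = 34, V = 2E/4 = 17, F = 11 + 8 = 19.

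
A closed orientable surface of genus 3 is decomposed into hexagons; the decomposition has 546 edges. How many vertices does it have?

χ = 2 − 2·3 = -4, and every face is a hexagon so 6F = 2E.
F = 2E/6 = 182. Then V = -4 + E − F = -4 + 546 − 182 = 360.

360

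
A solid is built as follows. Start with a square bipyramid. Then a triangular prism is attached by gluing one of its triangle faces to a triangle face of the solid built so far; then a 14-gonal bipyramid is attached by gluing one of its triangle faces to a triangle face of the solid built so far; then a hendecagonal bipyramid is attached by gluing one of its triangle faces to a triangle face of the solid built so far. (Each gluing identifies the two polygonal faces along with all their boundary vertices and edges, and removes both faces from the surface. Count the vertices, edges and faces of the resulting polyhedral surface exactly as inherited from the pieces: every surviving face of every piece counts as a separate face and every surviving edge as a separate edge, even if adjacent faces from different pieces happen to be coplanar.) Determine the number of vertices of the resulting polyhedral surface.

32

A square bipyramid: V=6, E=12, F=8.
Attach a triangular prism (V=6, E=9, F=5) along a 3-gon: merge 3 vertices and 3 edges, delete both glued faces → V=9, E=18, F=11.
Attach a 14-gonal bipyramid (V=16, E=42, F=28) along a 3-gon: merge 3 vertices and 3 edges, delete both glued faces → V=22, E=57, F=37.
Attach a hendecagonal bipyramid (V=13, E=33, F=22) along a 3-gon: merge 3 vertices and 3 edges, delete both glued faces → V=32, E=87, F=57.
Check: V − E + F = 32 − 87 + 57 = 2.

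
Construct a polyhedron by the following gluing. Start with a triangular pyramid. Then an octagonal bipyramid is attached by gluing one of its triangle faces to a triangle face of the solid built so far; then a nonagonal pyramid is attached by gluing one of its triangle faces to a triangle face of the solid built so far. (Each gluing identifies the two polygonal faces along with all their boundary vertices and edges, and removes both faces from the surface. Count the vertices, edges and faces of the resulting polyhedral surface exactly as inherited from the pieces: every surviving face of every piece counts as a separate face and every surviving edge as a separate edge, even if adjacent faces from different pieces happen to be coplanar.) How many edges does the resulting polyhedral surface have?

42

A triangular pyramid: V=4, E=6, F=4.
Attach an octagonal bipyramid (V=10, E=24, F=16) along a 3-gon: merge 3 vertices and 3 edges, delete both glued faces → V=11, E=27, F=18.
Attach a nonagonal pyramid (V=10, E=18, F=10) along a 3-gon: merge 3 vertices and 3 edges, delete both glued faces → V=18, E=42, F=26.
Check: V − E + F = 18 − 42 + 26 = 2.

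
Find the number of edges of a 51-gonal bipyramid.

A bipyramid over an n-gon has 2n triangular faces and n + 2 vertices: V = 51 + 2 = 53, E = 3·51 = 153, F = 2·51 = 102.
Check: V − E + F = 53 − 153 + 102 = 2.

153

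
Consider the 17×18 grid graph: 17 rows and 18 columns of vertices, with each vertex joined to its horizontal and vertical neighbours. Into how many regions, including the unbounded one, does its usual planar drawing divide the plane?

The grid has V = 17·18 = 306 vertices and E = 17·17 + 18·16 = 577 edges.
F = 2 − V + E = 2 − 306 + 577 = 273.

273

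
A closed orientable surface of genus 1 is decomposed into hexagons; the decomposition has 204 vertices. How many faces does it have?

χ = 2 − 2·1 = 0, and every face is a hexagon so 6F = 2E.
V − E + F = 0 with E = 6F/2 gives 204 − (6/2 − 1)·F = 0, so F = 102 and E = 306.

102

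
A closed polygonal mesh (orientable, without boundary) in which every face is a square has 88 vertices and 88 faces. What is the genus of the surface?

1

Every face is a square, so 2E = 4·88 = 352, giving E = 176.
χ = V − E + F = 88 − 176 + 88 = 0.
For a closed orientable surface χ = 2 − 2g, so g = (2 − (0))/2 = 1.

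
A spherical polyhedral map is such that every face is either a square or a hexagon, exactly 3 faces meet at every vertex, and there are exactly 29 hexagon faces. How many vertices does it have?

Let x be the number of squares; then F = 29 + x.
Edge–face incidences: 2E = 6·29 + 4·x = 174 + 4x.
Every vertex has degree 3, so 3V = 2E.
Euler: V − E + F = 2 ⇒ (2E)/3 − E + (29 + x) = 2.
Multiply by 6: 2·(2E) − 3·(2E) + 6·(29 + x) = 12, i.e. 174 + 6x − (174 + 4x) = 12.
Collecting terms: 2x = 12, so x = 6.
Then 2E = 174 + 4·6 = 198, so E = 99, V = 2E/3 = 66, F = 29 + 6 = 35.

66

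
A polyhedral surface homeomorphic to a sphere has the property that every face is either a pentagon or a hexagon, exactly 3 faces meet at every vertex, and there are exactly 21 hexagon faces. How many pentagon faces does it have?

12

Let x be the number of pentagons; then F = 21 + x.
Edge–face incidences: 2E = 6·21 + 5·x = 126 + 5x.
Every vertex has degree 3, so 3V = 2E.
Euler: V − E + F = 2 ⇒ (2E)/3 − E + (21 + x) = 2.
Multiply by 6: 2·(2E) − 3·(2E) + 6·(21 + x) = 12, i.e. 126 + 6x − (126 + 5x) = 12.
Collecting terms: x = 12.
Then 2E = 126 + 5·12 = 186, so E = 93, V = 2E/3 = 62, F = 21 + 12 = 33.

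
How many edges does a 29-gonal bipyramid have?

A bipyramid over an n-gon has 2n triangular faces and n + 2 vertices: V = 29 + 2 = 31, E = 3·29 = 87, F = 2·29 = 58.
Check: V − E + F = 31 − 87 + 58 = 2.

87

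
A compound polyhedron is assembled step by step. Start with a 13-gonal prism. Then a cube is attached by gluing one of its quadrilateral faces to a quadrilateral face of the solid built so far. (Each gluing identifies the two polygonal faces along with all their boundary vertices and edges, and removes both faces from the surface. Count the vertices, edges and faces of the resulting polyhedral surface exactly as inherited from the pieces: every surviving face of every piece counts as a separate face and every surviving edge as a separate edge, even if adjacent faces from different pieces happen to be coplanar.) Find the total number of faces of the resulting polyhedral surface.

19

A 13-gonal prism: V=26, E=39, F=15.
Attach a cube (V=8, E=12, F=6) along a 4-gon: merge 4 vertices and 4 edges, delete both glued faces → V=30, E=47, F=19.
Check: V − E + F = 30 − 47 + 19 = 2.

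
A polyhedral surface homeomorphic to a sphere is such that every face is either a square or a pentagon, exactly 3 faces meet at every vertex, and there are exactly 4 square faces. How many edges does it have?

18

Let x be the number of pentagons; then F = 4 + x.
Edge–face incidences: 2E = 4·4 + 5·x = 16 + 5x.
Every vertex has degree 3, so 3V = 2E.
Euler: V − E + F = 2 ⇒ (2E)/3 − E + (4 + x) = 2.
Multiply by 6: 2·(2E) − 3·(2E) + 6·(4 + x) = 12, i.e. 24 + 6x − (16 + 5x) = 12.
Collecting terms: x + 8 = 12, so x = 4.
Then 2E = 16 + 5·4 = 36, so E = 18, V = 2E/3 = 12, F = 4 + 4 = 8.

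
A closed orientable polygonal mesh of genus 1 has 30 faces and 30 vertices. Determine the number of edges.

60

For a closed orientable surface of genus 1, χ = 2 − 2·1 = 0.
E = V + F − (0) = 30 + 30 − (0) = 60.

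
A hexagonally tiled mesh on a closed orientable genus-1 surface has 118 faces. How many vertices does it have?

236

χ = 2 − 2·1 = 0, and every face is a hexagon so 6F = 2E.
E = 6·118/2 = 354. Then V = 0 + E − F = 0 + 354 − 118 = 236.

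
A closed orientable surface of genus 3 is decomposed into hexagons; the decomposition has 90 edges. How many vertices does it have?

56

χ = 2 − 2·3 = -4, and every face is a hexagon so 6F = 2E.
F = 2E/6 = 30. Then V = -4 + E − F = -4 + 90 − 30 = 56.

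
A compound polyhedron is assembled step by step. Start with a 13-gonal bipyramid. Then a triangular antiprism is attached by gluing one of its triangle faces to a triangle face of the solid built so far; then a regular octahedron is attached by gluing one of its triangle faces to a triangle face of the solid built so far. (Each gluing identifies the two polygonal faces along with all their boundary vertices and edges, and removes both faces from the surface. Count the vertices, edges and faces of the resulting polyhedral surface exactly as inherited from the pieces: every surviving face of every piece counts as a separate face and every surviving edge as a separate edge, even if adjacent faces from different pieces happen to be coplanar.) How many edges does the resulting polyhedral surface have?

A 13-gonal bipyramid: V=15, E=39, F=26.
Attach a triangular antiprism (V=6, E=12, F=8) along a 3-gon: merge 3 vertices and 3 edges, delete both glued faces → V=18, E=48, F=32.
Attach a regular octahedron (V=6, E=12, F=8) along a 3-gon: merge 3 vertices and 3 edges, delete both glued faces → V=21, E=57, F=38.
Check: V − E + F = 21 − 57 + 38 = 2.

57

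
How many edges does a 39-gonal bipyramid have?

117

A bipyramid over an n-gon has 2n triangular faces and n + 2 vertices: V = 39 + 2 = 41, E = 3·39 = 117, F = 2·39 = 78.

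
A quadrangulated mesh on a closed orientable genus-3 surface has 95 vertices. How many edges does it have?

χ = 2 − 2·3 = -4, and every face is a square so 4F = 2E.
V − E + F = -4 with E = 4F/2 gives 95 − (4/2 − 1)·F = -4, so F = 99 and E = 198.

198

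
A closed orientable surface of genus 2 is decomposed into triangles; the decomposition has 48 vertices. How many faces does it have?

100

χ = 2 − 2·2 = -2, and every face is a triangle so 3F = 2E.
V − E + F = -2 with E = 3F/2 gives 48 − (3/2 − 1)·F = -2, so F = 100 and E = 150.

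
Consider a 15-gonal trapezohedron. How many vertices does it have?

The n-trapezohedron (dual of the n-antiprism) has V = 2·15 + 2 = 32, E = 4·15 = 60, F = 2·15 = 30.

32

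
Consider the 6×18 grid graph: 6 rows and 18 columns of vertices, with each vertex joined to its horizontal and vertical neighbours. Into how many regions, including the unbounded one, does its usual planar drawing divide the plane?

The grid has V = 6·18 = 108 vertices and E = 6·17 + 18·5 = 192 edges.
F = 2 − V + E = 2 − 108 + 192 = 86.

86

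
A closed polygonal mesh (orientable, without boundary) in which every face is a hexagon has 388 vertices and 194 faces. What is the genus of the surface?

1

Every face is a hexagon, so 2E = 6·194 = 1164, giving E = 582.
χ = V − E + F = 388 − 582 + 194 = 0.
For a closed orientable surface χ = 2 − 2g, so g = (2 − (0))/2 = 1.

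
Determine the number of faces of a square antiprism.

An antiprism on an n-gon has two n-gon caps and 2n triangles: V = 2·4 = 8, E = 4·4 = 16, F = 2·4 + 2 = 10.

10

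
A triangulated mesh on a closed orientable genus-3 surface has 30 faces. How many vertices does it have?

χ = 2 − 2·3 = -4, and every face is a triangle so 3F = 2E.
E = 3·30/2 = 45. Then V = -4 + E − F = -4 + 45 − 30 = 11.

11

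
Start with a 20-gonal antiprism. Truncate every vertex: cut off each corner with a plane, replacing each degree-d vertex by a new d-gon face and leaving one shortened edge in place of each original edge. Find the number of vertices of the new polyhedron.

The base solid has V = 40, E = 80, F = 42.
Truncation replaces each original edge-end by a new vertex, so V′ = 2E = 160.
Each original edge survives, and each old vertex of degree d contributes d new edges; summing degrees gives Σd = 2E, so E′ = E + 2E = 3E = 240.
Each original face survives and each original vertex becomes one new face: F′ = F + V = 82.

160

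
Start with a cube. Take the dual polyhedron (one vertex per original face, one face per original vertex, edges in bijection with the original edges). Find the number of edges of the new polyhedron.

The base solid has V = 8, E = 12, F = 6.
The dual swaps V and F and preserves E: V′ = F = 6, E′ = E = 12, F′ = V = 8.

12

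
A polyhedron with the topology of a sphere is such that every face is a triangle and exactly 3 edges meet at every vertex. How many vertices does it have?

4

Each face has 3 edges and each edge borders two faces, so 2E = 3F.
Each vertex has degree 3, so 3V = 2E and hence V = 3F/3.
Euler: V − E + F = 2 ⇒ (3F/3) − (3F/2) + F = 2.
Multiply by 6: (6 − 9 + 6)F = 12, i.e. 3F = 12.
So F = 4, E = 3·4/2 = 6, V = 3·4/3 = 4.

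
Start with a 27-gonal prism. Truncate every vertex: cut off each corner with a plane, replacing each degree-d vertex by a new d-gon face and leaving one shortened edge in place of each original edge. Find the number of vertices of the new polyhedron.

The base solid has V = 54, E = 81, F = 29.
Truncation replaces each original edge-end by a new vertex, so V′ = 2E = 162.
Each original edge survives, and each old vertex of degree d contributes d new edges; summing degrees gives Σd = 2E, so E′ = E + 2E = 3E = 243.
Each original face survives and each original vertex becomes one new face: F′ = F + V = 83.

162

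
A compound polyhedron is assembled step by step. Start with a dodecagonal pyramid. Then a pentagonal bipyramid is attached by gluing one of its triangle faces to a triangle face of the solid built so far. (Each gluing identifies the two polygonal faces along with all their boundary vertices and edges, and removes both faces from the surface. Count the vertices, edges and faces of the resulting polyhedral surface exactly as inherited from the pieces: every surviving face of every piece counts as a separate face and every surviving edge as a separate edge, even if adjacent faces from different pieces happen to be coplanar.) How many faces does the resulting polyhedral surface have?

21

A dodecagonal pyramid: V=13, E=24, F=13.
Attach a pentagonal bipyramid (V=7, E=15, F=10) along a 3-gon: merge 3 vertices and 3 edges, delete both glued faces → V=17, E=36, F=21.
Check: V − E + F = 17 − 36 + 21 = 2.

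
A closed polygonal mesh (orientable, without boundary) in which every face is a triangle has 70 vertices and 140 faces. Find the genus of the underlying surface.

Every face is a triangle, so 2E = 3·140 = 420, giving E = 210.
χ = V − E + F = 70 − 210 + 140 = 0.
For a closed orientable surface χ = 2 − 2g, so g = (2 − (0))/2 = 1.

1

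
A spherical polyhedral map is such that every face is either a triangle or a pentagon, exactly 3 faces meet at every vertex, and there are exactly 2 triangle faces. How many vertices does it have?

12

Let x be the number of pentagons; then F = 2 + x.
Edge–face incidences: 2E = 3·2 + 5·x = 6 + 5x.
Every vertex has degree 3, so 3V = 2E.
Euler: V − E + F = 2 ⇒ (2E)/3 − E + (2 + x) = 2.
Multiply by 6: 2·(2E) − 3·(2E) + 6·(2 + x) = 12, i.e. 12 + 6x − (6 + 5x) = 12.
Collecting terms: x + 6 = 12, so x = 6.
Then 2E = 6 + 5·6 = 36, so E = 18, V = 2E/3 = 12, F = 2 + 6 = 8.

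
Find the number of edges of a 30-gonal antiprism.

120

An antiprism on an n-gon has two n-gon caps and 2n triangles: V = 2·30 = 60, E = 4·30 = 120, F = 2·30 + 2 = 62.
Check: V − E + F = 60 − 120 + 62 = 2.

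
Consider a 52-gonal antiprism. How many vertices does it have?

An antiprism on an n-gon has two n-gon caps and 2n triangles: V = 2·52 = 104, E = 4·52 = 208, F = 2·52 + 2 = 106.

104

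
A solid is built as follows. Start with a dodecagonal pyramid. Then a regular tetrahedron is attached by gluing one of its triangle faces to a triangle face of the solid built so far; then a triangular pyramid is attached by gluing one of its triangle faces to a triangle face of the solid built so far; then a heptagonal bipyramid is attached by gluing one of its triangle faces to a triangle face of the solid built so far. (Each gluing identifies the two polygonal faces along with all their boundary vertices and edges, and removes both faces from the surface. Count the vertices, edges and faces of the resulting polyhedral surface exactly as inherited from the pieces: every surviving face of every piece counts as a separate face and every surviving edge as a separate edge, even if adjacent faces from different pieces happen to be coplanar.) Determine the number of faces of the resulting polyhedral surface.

A dodecagonal pyramid: V=13, E=24, F=13.
Attach a regular tetrahedron (V=4, E=6, F=4) along a 3-gon: merge 3 vertices and 3 edges, delete both glued faces → V=14, E=27, F=15.
Attach a triangular pyramid (V=4, E=6, F=4) along a 3-gon: merge 3 vertices and 3 edges, delete both glued faces → V=15, E=30, F=17.
Attach a heptagonal bipyramid (V=9, E=21, F=14) along a 3-gon: merge 3 vertices and 3 edges, delete both glued faces → V=21, E=48, F=29.
Check: V − E + F = 21 − 48 + 29 = 2.

29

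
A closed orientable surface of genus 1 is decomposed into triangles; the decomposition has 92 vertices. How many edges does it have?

276

χ = 2 − 2·1 = 0, and every face is a triangle so 3F = 2E.
V − E + F = 0 with E = 3F/2 gives 92 − (3/2 − 1)·F = 0, so F = 184 and E = 276.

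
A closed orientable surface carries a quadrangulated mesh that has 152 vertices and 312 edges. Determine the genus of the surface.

Every face is a square and each edge borders two faces, so 4F = 2·312, giving F = 156.
χ = V − E + F = 152 − 312 + 156 = -4.
For a closed orientable surface χ = 2 − 2g, so g = (2 − (-4))/2 = 3.

3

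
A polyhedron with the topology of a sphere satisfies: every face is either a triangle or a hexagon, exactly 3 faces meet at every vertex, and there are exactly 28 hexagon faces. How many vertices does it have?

Let x be the number of triangles; then F = 28 + x.
Edge–face incidences: 2E = 6·28 + 3·x = 168 + 3x.
Every vertex has degree 3, so 3V = 2E.
Euler: V − E + F = 2 ⇒ (2E)/3 − E + (28 + x) = 2.
Multiply by 6: 2·(2E) − 3·(2E) + 6·(28 + x) = 12, i.e. 168 + 6x − (168 + 3x) = 12.
Collecting terms: 3x = 12, so x = 4.
Then 2E = 168 + 3·4 = 180, so E = 90, V = 2E/3 = 60, F = 28 + 4 = 32.

60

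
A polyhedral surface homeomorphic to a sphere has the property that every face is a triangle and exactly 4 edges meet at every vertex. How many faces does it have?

Each face has 3 edges and each edge borders two faces, so 2E = 3F.
Each vertex has degree 4, so 4V = 2E and hence V = 3F/4.
Euler: V − E + F = 2 ⇒ (3F/4) − (3F/2) + F = 2.
Multiply by 8: (6 − 12 + 8)F = 16, i.e. 2F = 16.
So F = 8, E = 3·8/2 = 12, V = 3·8/4 = 6.

8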